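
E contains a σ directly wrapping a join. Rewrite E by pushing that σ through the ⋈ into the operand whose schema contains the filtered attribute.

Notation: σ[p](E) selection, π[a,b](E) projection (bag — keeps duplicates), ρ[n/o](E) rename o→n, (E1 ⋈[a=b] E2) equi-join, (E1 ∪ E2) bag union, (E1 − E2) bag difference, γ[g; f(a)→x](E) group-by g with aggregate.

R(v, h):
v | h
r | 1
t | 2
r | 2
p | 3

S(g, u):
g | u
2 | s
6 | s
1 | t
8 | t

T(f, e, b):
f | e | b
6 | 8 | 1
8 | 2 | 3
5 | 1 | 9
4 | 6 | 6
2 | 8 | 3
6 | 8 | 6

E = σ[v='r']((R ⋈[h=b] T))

σ filters on v, owned by the left side.
E' = (σ[v='r'](R) ⋈[h=b] T)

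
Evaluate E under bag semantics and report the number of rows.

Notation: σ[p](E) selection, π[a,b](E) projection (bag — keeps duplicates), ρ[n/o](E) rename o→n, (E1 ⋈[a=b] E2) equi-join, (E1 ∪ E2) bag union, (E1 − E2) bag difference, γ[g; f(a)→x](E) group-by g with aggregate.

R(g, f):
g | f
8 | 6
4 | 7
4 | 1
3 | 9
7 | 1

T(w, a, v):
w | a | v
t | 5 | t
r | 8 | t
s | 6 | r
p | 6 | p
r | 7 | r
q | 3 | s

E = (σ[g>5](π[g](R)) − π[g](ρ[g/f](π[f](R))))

Row counts bottom-up:
  R → 5
  π[g](R) → 5
  σ[g>5](π[g](R)) → 2
  R → 5
  π[f](R) → 5
  ρ[g/f](π[f](R)) → 5
  π[g](ρ[g/f](π[f](R))) → 5
  (σ[g>5](π[g](R)) − π[g](ρ[g/f](π[f](R)))) → 1

|E| = 1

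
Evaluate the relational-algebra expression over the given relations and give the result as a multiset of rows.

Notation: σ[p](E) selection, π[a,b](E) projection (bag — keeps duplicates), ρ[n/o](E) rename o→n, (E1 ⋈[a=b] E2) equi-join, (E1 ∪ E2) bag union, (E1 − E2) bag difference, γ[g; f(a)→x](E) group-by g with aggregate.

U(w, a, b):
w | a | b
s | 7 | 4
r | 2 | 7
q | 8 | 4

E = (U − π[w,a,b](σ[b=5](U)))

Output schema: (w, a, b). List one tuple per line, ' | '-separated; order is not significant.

Per-node cardinality:
  U → 3
  U → 3
  σ[b=5](U) → 0
  π[w,a,b](σ[b=5](U)) → 0
  (U − π[w,a,b](σ[b=5](U))) → 3

== RESULT ==
w | a | b
q | 8 | 4
r | 2 | 7
s | 7 | 4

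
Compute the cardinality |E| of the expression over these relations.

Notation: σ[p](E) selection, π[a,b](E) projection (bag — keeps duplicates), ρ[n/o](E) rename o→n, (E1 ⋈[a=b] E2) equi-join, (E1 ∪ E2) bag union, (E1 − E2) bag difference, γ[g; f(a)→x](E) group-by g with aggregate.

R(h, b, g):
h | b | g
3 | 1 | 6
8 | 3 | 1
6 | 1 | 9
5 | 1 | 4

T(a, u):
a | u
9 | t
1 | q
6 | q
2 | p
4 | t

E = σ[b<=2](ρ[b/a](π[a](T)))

Subexpression sizes:
  T → 5
  π[a](T) → 5
  ρ[b/a](π[a](T)) → 5
  σ[b<=2](ρ[b/a](π[a](T))) → 2

|E| = 2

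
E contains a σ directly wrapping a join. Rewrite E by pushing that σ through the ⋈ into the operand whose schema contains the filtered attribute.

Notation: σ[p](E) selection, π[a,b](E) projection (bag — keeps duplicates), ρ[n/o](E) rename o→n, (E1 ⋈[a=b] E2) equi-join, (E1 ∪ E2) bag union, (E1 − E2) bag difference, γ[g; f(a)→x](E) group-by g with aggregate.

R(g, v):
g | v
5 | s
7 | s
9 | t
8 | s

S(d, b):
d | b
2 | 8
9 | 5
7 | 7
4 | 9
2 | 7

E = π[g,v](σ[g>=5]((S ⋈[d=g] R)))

σ filters on g, owned by the right side.
E' = π[g,v]((S ⋈[d=g] σ[g>=5](R)))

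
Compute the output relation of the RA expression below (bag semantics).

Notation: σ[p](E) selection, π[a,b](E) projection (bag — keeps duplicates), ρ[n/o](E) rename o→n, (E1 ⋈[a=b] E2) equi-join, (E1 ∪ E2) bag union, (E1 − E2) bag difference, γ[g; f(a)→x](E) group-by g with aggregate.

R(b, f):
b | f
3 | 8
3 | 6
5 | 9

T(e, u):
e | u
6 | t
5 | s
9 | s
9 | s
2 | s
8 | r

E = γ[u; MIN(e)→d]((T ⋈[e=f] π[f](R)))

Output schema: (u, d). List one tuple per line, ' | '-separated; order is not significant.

Row counts bottom-up:
  T → 6
  R → 3
  π[f](R) → 3
  (T ⋈[e=f] π[f](R)) → 4
  γ[u; MIN(e)→d]((T ⋈[e=f] π[f](R))) → 3

== RESULT ==
u | d
r | 8
s | 9
t | 6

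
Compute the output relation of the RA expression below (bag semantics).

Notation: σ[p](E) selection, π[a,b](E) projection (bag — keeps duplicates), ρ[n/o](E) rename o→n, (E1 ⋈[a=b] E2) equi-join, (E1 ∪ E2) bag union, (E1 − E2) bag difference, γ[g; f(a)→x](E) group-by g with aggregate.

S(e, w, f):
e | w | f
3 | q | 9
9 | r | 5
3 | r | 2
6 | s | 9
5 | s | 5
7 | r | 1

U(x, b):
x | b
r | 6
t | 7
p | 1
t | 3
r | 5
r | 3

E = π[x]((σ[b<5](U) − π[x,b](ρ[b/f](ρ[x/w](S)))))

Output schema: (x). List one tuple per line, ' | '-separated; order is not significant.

Row counts bottom-up:
  U → 6
  σ[b<5](U) → 3
  S → 6
  ρ[x/w](S) → 6
  ρ[b/f](ρ[x/w](S)) → 6
  π[x,b](ρ[b/f](ρ[x/w](S))) → 6
  (σ[b<5](U) − π[x,b](ρ[b/f](ρ[x/w](S)))) → 3
  π[x]((σ[b<5](U) − π[x,b](ρ[b/f](ρ[x/w](S))))) → 3

== RESULT ==
x
p
r
t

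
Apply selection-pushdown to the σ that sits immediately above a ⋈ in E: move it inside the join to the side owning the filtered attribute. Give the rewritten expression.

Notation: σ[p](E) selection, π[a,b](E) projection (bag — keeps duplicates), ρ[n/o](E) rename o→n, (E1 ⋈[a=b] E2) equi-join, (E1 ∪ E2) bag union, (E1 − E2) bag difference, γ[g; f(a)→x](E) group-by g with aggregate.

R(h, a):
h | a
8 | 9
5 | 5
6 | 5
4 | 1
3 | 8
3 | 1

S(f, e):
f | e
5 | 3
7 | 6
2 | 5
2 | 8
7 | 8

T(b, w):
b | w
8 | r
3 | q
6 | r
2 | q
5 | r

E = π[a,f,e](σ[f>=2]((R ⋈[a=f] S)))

σ filters on f, owned by the right side.
E' = π[a,f,e]((R ⋈[a=f] σ[f>=2](S)))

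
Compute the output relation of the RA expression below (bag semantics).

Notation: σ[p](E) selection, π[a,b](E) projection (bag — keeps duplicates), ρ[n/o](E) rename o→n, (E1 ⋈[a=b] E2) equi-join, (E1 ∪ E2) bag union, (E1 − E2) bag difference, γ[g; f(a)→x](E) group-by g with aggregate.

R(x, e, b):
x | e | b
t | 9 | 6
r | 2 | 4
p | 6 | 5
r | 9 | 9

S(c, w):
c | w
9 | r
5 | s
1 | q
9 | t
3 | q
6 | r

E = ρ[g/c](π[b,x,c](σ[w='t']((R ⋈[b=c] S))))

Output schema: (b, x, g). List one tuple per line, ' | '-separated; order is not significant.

Subexpression sizes:
  R → 4
  S → 6
  (R ⋈[b=c] S) → 4
  σ[w='t']((R ⋈[b=c] S)) → 1
  π[b,x,c](σ[w='t']((R ⋈[b=c] S))) → 1
  ρ[g/c](π[b,x,c](σ[w='t']((R ⋈[b=c] S)))) → 1

== RESULT ==
b | x | g
9 | r | 9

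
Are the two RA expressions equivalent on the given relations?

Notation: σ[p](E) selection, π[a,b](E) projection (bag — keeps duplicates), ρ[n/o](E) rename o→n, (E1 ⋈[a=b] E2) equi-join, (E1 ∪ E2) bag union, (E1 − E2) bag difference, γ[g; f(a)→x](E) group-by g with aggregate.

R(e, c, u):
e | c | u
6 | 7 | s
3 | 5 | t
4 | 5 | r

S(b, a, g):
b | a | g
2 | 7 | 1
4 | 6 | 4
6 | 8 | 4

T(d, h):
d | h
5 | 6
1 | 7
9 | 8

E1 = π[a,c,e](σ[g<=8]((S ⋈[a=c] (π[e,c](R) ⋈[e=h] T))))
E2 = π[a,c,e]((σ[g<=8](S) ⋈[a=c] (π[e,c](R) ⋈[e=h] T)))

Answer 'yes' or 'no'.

E1 row counts bottom-up:
  S → 3
  R → 3
  π[e,c](R) → 3
  T → 3
  (π[e,c](R) ⋈[e=h] T) → 1
  (S ⋈[a=c] (π[e,c](R) ⋈[e=h] T)) → 1
  σ[g<=8]((S ⋈[a=c] (π[e,c](R) ⋈[e=h] T))) → 1
  π[a,c,e](σ[g<=8]((S ⋈[a=c] (π[e,c](R) ⋈[e=h] T)))) → 1
E2 row counts bottom-up:
  S → 3
  σ[g<=8](S) → 3
  R → 3
  π[e,c](R) → 3
  T → 3
  (π[e,c](R) ⋈[e=h] T) → 1
  (σ[g<=8](S) ⋈[a=c] (π[e,c](R) ⋈[e=h] T)) → 1
  π[a,c,e]((σ[g<=8](S) ⋈[a=c] (π[e,c](R) ⋈[e=h] T))) → 1

E1 and E2 produce the same multiset:
a | c | e
7 | 7 | 6

yes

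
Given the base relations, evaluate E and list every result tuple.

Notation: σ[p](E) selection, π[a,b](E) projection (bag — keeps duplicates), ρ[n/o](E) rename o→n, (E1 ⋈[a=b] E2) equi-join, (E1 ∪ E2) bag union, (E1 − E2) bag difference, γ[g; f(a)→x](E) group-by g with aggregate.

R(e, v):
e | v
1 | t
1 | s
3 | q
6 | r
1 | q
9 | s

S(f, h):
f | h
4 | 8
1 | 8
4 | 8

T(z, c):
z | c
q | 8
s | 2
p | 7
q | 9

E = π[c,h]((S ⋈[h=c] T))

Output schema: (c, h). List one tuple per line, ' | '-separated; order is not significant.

Row counts bottom-up:
  S → 3
  T → 4
  (S ⋈[h=c] T) → 3
  π[c,h]((S ⋈[h=c] T)) → 3

== RESULT ==
c | h
8 | 8
8 | 8
8 | 8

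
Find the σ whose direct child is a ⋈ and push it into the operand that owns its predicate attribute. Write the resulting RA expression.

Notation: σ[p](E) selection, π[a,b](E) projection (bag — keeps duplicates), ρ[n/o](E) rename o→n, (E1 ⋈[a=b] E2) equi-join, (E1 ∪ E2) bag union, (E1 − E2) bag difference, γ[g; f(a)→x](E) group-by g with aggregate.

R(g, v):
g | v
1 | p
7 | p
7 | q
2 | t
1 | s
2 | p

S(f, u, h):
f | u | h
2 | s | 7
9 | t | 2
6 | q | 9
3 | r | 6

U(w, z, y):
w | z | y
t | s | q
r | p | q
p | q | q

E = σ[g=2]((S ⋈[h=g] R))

σ filters on g, owned by the right side.
E' = (S ⋈[h=g] σ[g=2](R))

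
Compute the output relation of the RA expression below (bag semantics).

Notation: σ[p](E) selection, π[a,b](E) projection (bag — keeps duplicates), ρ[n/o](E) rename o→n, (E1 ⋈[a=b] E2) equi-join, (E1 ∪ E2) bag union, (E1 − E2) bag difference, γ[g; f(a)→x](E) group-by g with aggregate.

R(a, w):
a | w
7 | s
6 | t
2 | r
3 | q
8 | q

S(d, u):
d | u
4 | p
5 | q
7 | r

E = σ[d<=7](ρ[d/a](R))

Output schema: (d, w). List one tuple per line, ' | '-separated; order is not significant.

Row counts bottom-up:
  R → 5
  ρ[d/a](R) → 5
  σ[d<=7](ρ[d/a](R)) → 4

== RESULT ==
d | w
2 | r
3 | q
6 | t
7 | s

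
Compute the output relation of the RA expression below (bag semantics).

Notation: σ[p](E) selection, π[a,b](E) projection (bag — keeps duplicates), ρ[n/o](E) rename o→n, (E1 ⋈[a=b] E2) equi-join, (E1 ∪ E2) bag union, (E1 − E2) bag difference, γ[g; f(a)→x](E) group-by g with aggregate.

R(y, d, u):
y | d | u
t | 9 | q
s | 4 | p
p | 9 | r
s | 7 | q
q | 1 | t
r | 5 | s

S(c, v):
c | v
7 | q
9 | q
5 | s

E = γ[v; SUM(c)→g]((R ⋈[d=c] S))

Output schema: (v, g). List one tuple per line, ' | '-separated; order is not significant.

Row counts bottom-up:
  R → 6
  S → 3
  (R ⋈[d=c] S) → 4
  γ[v; SUM(c)→g]((R ⋈[d=c] S)) → 2

== RESULT ==
v | g
q | 25
s | 5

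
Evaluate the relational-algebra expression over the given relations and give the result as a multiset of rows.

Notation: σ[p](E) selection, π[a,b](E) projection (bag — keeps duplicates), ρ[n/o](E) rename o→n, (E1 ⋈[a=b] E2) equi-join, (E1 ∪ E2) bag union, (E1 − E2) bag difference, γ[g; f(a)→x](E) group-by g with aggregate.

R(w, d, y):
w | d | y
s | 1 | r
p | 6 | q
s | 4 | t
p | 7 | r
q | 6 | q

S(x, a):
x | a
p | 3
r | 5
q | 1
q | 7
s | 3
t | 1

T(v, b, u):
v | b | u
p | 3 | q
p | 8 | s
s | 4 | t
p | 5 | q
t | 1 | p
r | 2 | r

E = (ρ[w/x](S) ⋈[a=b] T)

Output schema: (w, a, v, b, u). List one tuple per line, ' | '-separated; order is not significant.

Stepwise |·|:
  S → 6
  ρ[w/x](S) → 6
  T → 6
  (ρ[w/x](S) ⋈[a=b] T) → 5

== RESULT ==
w | a | v | b | u
p | 3 | p | 3 | q
q | 1 | t | 1 | p
r | 5 | p | 5 | q
s | 3 | p | 3 | q
t | 1 | t | 1 | p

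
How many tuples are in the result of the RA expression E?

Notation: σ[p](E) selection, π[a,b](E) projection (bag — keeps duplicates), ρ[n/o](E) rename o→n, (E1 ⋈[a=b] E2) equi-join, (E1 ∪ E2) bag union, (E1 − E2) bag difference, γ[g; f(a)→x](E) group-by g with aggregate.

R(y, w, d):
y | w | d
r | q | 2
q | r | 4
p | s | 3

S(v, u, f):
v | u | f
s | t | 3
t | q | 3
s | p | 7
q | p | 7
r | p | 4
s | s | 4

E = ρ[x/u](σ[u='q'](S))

Per-node cardinality:
  S → 6
  σ[u='q'](S) → 1
  ρ[x/u](σ[u='q'](S)) → 1

|E| = 1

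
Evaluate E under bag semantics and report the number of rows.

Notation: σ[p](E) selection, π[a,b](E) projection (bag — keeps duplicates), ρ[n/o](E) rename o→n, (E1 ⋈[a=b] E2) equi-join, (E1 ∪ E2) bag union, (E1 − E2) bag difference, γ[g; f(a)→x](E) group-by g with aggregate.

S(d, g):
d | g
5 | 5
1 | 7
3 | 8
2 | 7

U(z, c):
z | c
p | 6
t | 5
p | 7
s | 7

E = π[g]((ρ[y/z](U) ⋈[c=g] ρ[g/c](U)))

Row counts bottom-up:
  U → 4
  ρ[y/z](U) → 4
  U → 4
  ρ[g/c](U) → 4
  (ρ[y/z](U) ⋈[c=g] ρ[g/c](U)) → 6
  π[g]((ρ[y/z](U) ⋈[c=g] ρ[g/c](U))) → 6

|E| = 6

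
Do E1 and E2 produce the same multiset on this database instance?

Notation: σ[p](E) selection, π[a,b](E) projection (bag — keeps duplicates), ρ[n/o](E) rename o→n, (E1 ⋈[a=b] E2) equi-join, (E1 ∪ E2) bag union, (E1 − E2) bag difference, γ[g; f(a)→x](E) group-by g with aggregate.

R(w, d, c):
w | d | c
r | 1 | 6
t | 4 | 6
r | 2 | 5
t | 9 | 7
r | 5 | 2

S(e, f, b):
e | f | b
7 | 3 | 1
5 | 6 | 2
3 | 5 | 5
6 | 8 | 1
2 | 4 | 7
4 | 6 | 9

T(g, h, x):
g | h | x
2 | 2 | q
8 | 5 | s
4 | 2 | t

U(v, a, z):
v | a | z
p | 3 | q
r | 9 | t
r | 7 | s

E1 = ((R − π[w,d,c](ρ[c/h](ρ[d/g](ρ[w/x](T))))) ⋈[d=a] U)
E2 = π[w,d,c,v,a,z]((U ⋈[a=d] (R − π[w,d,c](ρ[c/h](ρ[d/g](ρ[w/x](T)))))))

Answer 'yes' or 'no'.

E1 per-node cardinality:
  R → 5
  T → 3
  ρ[w/x](T) → 3
  ρ[d/g](ρ[w/x](T)) → 3
  ρ[c/h](ρ[d/g](ρ[w/x](T))) → 3
  π[w,d,c](ρ[c/h](ρ[d/g](ρ[w/x](T)))) → 3
  (R − π[w,d,c](ρ[c/h](ρ[d/g](ρ[w/x](T))))) → 5
  U → 3
  ((R − π[w,d,c](ρ[c/h](ρ[d/g](ρ[w/x](T))))) ⋈[d=a] U) → 1
E2 per-node cardinality:
  U → 3
  R → 5
  T → 3
  ρ[w/x](T) → 3
  ρ[d/g](ρ[w/x](T)) → 3
  ρ[c/h](ρ[d/g](ρ[w/x](T))) → 3
  π[w,d,c](ρ[c/h](ρ[d/g](ρ[w/x](T)))) → 3
  (R − π[w,d,c](ρ[c/h](ρ[d/g](ρ[w/x](T))))) → 5
  (U ⋈[a=d] (R − π[w,d,c](ρ[c/h](ρ[d/g](ρ[w/x](T)))))) → 1
  π[w,d,c,v,a,z]((U ⋈[a=d] (R − π[w,d,c](ρ[c/h](ρ[d/g](ρ[w/x](T))))))) → 1

E1 and E2 produce the same multiset:
w | d | c | v | a | z
t | 9 | 7 | r | 9 | t

yes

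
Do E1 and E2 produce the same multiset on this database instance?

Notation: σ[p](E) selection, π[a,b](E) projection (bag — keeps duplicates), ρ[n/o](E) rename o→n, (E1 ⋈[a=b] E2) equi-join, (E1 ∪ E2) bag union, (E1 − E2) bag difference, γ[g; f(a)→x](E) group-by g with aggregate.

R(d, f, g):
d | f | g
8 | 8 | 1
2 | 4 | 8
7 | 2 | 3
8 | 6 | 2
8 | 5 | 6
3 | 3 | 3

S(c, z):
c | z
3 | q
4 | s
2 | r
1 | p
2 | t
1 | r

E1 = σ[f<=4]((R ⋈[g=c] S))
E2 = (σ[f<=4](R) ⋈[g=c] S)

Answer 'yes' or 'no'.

E1 row counts bottom-up:
  R → 6
  S → 6
  (R ⋈[g=c] S) → 6
  σ[f<=4]((R ⋈[g=c] S)) → 2
E2 row counts bottom-up:
  R → 6
  σ[f<=4](R) → 3
  S → 6
  (σ[f<=4](R) ⋈[g=c] S) → 2

E1 and E2 produce the same multiset:
d | f | g | c | z
3 | 3 | 3 | 3 | q
7 | 2 | 3 | 3 | q

yes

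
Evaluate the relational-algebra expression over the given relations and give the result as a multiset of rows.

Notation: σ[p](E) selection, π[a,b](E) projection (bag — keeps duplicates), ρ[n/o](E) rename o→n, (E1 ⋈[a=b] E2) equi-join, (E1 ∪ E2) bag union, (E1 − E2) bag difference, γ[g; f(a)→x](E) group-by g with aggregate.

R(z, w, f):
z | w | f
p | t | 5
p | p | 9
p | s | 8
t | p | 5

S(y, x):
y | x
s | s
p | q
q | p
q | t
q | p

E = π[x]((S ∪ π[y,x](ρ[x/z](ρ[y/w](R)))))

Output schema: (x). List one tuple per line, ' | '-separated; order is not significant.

Row counts bottom-up:
  S → 5
  R → 4
  ρ[y/w](R) → 4
  ρ[x/z](ρ[y/w](R)) → 4
  π[y,x](ρ[x/z](ρ[y/w](R))) → 4
  (S ∪ π[y,x](ρ[x/z](ρ[y/w](R)))) → 9
  π[x]((S ∪ π[y,x](ρ[x/z](ρ[y/w](R))))) → 9

== RESULT ==
x
p
p
p
p
p
q
s
t
t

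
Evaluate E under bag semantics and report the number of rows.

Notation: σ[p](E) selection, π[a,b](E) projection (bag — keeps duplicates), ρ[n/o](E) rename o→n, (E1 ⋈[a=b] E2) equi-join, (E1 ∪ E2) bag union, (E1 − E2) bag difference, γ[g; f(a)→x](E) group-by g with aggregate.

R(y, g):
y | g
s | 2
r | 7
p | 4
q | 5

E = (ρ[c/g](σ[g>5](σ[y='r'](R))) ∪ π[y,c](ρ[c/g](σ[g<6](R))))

Stepwise |·|:
  R → 4
  σ[y='r'](R) → 1
  σ[g>5](σ[y='r'](R)) → 1
  ρ[c/g](σ[g>5](σ[y='r'](R))) → 1
  R → 4
  σ[g<6](R) → 3
  ρ[c/g](σ[g<6](R)) → 3
  π[y,c](ρ[c/g](σ[g<6](R))) → 3
  (ρ[c/g](σ[g>5](σ[y='r'](R))) ∪ π[y,c](ρ[c/g](σ[g<6](R)))) → 4

|E| = 4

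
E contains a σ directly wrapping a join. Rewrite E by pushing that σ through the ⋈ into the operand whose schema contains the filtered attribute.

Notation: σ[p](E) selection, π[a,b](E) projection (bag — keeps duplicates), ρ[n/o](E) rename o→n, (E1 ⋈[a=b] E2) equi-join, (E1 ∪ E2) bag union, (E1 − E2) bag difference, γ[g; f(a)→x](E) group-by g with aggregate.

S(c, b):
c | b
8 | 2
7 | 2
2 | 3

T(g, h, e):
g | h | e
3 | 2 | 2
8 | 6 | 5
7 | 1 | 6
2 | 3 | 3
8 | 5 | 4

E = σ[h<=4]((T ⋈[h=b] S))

σ filters on h, owned by the left side.
E' = (σ[h<=4](T) ⋈[h=b] S)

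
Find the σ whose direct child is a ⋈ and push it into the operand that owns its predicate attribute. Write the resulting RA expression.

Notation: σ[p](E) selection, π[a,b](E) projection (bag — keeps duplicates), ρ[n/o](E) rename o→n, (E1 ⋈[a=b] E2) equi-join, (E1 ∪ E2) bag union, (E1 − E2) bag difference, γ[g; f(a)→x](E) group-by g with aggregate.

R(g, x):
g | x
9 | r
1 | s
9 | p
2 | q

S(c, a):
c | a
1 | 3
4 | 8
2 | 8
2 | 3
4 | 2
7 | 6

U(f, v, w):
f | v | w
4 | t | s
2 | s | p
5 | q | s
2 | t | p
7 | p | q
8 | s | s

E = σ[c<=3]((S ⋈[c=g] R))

σ filters on c, owned by the left side.
E' = (σ[c<=3](S) ⋈[c=g] R)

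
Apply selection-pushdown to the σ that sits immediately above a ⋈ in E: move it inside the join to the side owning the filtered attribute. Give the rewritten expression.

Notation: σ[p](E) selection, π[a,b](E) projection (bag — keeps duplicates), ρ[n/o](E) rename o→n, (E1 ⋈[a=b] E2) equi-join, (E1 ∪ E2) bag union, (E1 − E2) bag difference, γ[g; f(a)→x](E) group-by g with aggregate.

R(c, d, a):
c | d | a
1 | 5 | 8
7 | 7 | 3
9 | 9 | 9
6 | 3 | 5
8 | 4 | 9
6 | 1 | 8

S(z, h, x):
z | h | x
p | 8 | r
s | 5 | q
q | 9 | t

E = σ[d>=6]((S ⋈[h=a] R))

σ filters on d, owned by the right side.
E' = (S ⋈[h=a] σ[d>=6](R))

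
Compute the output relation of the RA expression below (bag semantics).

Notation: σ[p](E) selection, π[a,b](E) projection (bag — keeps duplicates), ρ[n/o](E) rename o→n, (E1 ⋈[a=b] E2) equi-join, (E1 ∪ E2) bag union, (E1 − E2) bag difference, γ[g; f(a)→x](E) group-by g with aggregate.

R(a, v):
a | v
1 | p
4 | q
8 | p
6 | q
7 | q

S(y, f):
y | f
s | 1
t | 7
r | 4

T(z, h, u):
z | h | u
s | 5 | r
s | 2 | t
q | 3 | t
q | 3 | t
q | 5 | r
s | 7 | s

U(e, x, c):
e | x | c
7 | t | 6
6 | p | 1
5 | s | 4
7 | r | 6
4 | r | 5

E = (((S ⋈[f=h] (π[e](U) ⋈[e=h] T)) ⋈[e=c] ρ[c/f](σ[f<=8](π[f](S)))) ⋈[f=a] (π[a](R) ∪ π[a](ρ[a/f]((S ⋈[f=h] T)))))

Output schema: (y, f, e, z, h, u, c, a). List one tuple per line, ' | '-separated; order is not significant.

Per-node cardinality:
  S → 3
  U → 5
  π[e](U) → 5
  T → 6
  (π[e](U) ⋈[e=h] T) → 4
  (S ⋈[f=h] (π[e](U) ⋈[e=h] T)) → 2
  S → 3
  π[f](S) → 3
  σ[f<=8](π[f](S)) → 3
  ρ[c/f](σ[f<=8](π[f](S))) → 3
  ((S ⋈[f=h] (π[e](U) ⋈[e=h] T)) ⋈[e=c] ρ[c/f](σ[f<=8](π[f](S)))) → 2
  R → 5
  π[a](R) → 5
  S → 3
  T → 6
  (S ⋈[f=h] T) → 1
  ρ[a/f]((S ⋈[f=h] T)) → 1
  π[a](ρ[a/f]((S ⋈[f=h] T))) → 1
  (π[a](R) ∪ π[a](ρ[a/f]((S ⋈[f=h] T)))) → 6
  (((S ⋈[f=h] (π[e](U) ⋈[e=h] T)) ⋈[e=c] ρ[c/f](σ[f<=8](π[f](S)))) ⋈[f=a] (π[a](R) ∪ π[a](ρ[a/f]((S ⋈[f=h] T))))) → 4

== RESULT ==
y | f | e | z | h | u | c | a
t | 7 | 7 | s | 7 | s | 7 | 7
t | 7 | 7 | s | 7 | s | 7 | 7
t | 7 | 7 | s | 7 | s | 7 | 7
t | 7 | 7 | s | 7 | s | 7 | 7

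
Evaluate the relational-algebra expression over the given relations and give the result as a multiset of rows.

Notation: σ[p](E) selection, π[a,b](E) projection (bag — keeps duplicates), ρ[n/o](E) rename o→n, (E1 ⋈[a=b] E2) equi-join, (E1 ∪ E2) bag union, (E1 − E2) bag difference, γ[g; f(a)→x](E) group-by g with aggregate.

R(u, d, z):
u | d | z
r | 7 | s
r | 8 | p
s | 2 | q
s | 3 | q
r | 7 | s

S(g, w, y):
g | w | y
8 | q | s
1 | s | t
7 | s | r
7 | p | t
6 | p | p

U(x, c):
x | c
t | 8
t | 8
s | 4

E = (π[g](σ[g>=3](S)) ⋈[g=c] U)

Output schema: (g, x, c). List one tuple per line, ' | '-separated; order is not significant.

Stepwise |·|:
  S → 5
  σ[g>=3](S) → 4
  π[g](σ[g>=3](S)) → 4
  U → 3
  (π[g](σ[g>=3](S)) ⋈[g=c] U) → 2

== RESULT ==
g | x | c
8 | t | 8
8 | t | 8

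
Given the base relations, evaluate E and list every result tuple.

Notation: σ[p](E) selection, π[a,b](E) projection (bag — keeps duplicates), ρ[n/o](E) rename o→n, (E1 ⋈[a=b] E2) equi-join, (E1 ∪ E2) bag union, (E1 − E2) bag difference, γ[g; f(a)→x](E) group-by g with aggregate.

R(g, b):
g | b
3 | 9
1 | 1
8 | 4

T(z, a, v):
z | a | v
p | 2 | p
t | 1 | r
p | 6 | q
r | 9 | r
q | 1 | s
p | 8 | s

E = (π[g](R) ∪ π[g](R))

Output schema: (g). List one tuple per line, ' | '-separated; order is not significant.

Subexpression sizes:
  R → 3
  π[g](R) → 3
  R → 3
  π[g](R) → 3
  (π[g](R) ∪ π[g](R)) → 6

== RESULT ==
g
1
1
3
3
8
8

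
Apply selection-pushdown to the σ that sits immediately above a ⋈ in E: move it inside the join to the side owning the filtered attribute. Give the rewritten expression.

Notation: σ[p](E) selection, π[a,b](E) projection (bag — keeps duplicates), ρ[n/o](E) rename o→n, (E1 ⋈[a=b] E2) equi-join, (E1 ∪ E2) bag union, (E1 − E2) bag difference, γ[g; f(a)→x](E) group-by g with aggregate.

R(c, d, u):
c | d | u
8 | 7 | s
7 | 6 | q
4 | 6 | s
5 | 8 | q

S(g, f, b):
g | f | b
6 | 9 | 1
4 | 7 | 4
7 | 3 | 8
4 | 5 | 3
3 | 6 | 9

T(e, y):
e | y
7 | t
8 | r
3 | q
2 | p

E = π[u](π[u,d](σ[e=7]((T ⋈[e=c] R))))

σ filters on e, owned by the left side.
E' = π[u](π[u,d]((σ[e=7](T) ⋈[e=c] R)))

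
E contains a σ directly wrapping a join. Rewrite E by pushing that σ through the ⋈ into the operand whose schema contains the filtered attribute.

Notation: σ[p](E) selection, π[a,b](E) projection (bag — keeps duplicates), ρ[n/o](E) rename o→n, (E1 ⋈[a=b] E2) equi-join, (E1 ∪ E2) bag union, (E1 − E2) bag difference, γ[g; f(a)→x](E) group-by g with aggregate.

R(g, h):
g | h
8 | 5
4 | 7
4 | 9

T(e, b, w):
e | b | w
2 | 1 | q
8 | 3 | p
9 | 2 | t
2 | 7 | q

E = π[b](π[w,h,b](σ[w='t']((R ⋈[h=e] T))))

σ filters on w, owned by the right side.
E' = π[b](π[w,h,b]((R ⋈[h=e] σ[w='t'](T))))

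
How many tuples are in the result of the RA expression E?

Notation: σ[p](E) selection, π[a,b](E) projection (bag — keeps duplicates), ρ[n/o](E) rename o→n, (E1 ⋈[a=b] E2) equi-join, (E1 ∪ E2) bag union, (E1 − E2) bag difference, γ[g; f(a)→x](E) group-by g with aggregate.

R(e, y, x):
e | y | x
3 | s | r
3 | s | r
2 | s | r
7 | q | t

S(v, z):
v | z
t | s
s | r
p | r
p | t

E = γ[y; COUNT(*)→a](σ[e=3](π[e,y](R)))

Per-node cardinality:
  R → 4
  π[e,y](R) → 4
  σ[e=3](π[e,y](R)) → 2
  γ[y; COUNT(*)→a](σ[e=3](π[e,y](R))) → 1

|E| = 1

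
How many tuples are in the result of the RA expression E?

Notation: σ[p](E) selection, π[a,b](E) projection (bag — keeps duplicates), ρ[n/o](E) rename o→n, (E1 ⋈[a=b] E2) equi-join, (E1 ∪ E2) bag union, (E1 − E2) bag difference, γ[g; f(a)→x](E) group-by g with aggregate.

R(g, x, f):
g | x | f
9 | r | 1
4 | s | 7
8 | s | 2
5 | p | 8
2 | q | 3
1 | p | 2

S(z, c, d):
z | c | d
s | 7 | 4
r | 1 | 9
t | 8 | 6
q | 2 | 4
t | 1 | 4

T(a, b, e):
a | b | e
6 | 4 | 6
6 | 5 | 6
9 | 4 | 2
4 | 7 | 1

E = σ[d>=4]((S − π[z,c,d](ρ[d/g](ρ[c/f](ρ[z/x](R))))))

Per-node cardinality:
  S → 5
  R → 6
  ρ[z/x](R) → 6
  ρ[c/f](ρ[z/x](R)) → 6
  ρ[d/g](ρ[c/f](ρ[z/x](R))) → 6
  π[z,c,d](ρ[d/g](ρ[c/f](ρ[z/x](R)))) → 6
  (S − π[z,c,d](ρ[d/g](ρ[c/f](ρ[z/x](R))))) → 3
  σ[d>=4]((S − π[z,c,d](ρ[d/g](ρ[c/f](ρ[z/x](R)))))) → 3

|E| = 3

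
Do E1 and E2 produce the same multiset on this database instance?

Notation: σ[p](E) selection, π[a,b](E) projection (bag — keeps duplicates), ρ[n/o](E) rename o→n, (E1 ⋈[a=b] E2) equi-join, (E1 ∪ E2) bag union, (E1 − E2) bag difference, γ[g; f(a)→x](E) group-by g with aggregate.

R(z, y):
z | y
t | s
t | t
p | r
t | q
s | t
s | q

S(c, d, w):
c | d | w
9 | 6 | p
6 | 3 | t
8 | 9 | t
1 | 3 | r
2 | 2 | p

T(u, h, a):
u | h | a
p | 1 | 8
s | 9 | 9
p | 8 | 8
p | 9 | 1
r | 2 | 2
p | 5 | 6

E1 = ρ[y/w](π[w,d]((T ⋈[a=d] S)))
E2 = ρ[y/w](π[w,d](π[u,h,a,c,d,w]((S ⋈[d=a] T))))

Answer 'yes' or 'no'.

E1 per-node cardinality:
  T → 6
  S → 5
  (T ⋈[a=d] S) → 3
  π[w,d]((T ⋈[a=d] S)) → 3
  ρ[y/w](π[w,d]((T ⋈[a=d] S))) → 3
E2 per-node cardinality:
  S → 5
  T → 6
  (S ⋈[d=a] T) → 3
  π[u,h,a,c,d,w]((S ⋈[d=a] T)) → 3
  π[w,d](π[u,h,a,c,d,w]((S ⋈[d=a] T))) → 3
  ρ[y/w](π[w,d](π[u,h,a,c,d,w]((S ⋈[d=a] T)))) → 3

E1 and E2 produce the same multiset:
y | d
p | 2
p | 6
t | 9

yes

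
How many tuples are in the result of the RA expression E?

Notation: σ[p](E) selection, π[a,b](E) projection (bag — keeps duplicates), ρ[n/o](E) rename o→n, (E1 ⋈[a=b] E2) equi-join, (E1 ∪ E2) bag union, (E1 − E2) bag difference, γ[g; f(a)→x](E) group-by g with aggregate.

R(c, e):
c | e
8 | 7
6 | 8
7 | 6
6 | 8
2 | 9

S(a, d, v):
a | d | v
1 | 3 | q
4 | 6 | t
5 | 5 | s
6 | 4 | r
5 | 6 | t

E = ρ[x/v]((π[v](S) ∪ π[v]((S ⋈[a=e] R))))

Stepwise |·|:
  S → 5
  π[v](S) → 5
  S → 5
  R → 5
  (S ⋈[a=e] R) → 1
  π[v]((S ⋈[a=e] R)) → 1
  (π[v](S) ∪ π[v]((S ⋈[a=e] R))) → 6
  ρ[x/v]((π[v](S) ∪ π[v]((S ⋈[a=e] R)))) → 6

|E| = 6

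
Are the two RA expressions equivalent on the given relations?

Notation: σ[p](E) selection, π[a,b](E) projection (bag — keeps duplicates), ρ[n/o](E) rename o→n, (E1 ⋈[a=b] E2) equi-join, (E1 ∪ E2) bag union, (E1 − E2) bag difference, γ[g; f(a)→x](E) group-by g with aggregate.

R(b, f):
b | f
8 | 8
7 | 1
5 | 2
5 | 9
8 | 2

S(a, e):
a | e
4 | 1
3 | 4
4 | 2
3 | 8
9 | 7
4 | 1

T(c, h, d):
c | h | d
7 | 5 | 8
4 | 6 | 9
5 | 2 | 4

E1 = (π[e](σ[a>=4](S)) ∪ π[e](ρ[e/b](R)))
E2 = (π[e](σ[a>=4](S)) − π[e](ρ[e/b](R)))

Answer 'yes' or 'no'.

E1 subexpression sizes:
  S → 6
  σ[a>=4](S) → 4
  π[e](σ[a>=4](S)) → 4
  R → 5
  ρ[e/b](R) → 5
  π[e](ρ[e/b](R)) → 5
  (π[e](σ[a>=4](S)) ∪ π[e](ρ[e/b](R))) → 9
E2 subexpression sizes:
  S → 6
  σ[a>=4](S) → 4
  π[e](σ[a>=4](S)) → 4
  R → 5
  ρ[e/b](R) → 5
  π[e](ρ[e/b](R)) → 5
  (π[e](σ[a>=4](S)) − π[e](ρ[e/b](R))) → 3

E1 result:
e
1
1
2
5
5
7
7
8
8
E2 result:
e
1
1
2
Witness: (7,) appears 2× in E1 but 0× in E2.

no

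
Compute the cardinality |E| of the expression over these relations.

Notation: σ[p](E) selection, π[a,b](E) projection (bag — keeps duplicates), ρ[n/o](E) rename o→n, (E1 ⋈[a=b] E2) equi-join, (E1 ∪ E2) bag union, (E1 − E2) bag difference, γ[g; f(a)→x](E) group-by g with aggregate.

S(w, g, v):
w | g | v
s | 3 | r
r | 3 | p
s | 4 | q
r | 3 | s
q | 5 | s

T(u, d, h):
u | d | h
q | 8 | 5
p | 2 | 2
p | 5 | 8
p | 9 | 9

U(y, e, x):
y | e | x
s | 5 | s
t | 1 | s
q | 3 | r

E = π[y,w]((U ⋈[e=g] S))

Row counts bottom-up:
  U → 3
  S → 5
  (U ⋈[e=g] S) → 4
  π[y,w]((U ⋈[e=g] S)) → 4

|E| = 4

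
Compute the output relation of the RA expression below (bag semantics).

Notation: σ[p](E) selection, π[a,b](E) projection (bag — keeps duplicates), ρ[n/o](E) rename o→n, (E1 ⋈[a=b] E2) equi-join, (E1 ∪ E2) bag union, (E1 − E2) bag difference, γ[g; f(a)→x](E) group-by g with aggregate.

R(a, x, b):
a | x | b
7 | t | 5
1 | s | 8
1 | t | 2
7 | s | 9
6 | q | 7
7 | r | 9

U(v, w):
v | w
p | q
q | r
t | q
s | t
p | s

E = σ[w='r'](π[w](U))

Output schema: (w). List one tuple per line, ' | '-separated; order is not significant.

Row counts bottom-up:
  U → 5
  π[w](U) → 5
  σ[w='r'](π[w](U)) → 1

== RESULT ==
w
r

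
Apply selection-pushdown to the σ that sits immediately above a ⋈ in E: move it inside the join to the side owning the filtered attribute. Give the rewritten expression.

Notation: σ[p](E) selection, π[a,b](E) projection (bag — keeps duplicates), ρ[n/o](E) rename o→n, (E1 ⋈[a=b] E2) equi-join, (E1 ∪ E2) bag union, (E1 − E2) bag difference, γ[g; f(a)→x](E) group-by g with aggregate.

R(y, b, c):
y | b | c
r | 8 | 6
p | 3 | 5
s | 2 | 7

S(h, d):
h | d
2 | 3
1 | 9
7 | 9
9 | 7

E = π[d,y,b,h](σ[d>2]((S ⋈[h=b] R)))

σ filters on d, owned by the left side.
E' = π[d,y,b,h]((σ[d>2](S) ⋈[h=b] R))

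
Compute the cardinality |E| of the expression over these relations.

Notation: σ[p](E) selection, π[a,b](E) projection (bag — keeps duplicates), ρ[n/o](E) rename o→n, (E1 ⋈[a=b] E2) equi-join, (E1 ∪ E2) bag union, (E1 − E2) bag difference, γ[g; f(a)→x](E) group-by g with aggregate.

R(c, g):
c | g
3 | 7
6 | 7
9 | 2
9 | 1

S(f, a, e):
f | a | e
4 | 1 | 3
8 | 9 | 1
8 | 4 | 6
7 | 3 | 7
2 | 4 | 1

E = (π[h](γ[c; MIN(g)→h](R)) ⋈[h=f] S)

Per-node cardinality:
  R → 4
  γ[c; MIN(g)→h](R) → 3
  π[h](γ[c; MIN(g)→h](R)) → 3
  S → 5
  (π[h](γ[c; MIN(g)→h](R)) ⋈[h=f] S) → 2

|E| = 2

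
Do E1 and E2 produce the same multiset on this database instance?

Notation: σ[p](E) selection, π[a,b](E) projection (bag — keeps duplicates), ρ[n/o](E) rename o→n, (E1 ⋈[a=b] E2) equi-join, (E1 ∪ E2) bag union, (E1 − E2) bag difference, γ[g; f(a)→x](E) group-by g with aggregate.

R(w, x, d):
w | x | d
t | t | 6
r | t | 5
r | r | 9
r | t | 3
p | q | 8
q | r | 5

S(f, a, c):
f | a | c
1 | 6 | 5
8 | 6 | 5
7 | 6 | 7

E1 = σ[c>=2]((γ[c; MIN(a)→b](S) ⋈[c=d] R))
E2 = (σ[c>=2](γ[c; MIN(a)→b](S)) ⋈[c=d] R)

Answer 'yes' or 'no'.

E1 row counts bottom-up:
  S → 3
  γ[c; MIN(a)→b](S) → 2
  R → 6
  (γ[c; MIN(a)→b](S) ⋈[c=d] R) → 2
  σ[c>=2]((γ[c; MIN(a)→b](S) ⋈[c=d] R)) → 2
E2 row counts bottom-up:
  S → 3
  γ[c; MIN(a)→b](S) → 2
  σ[c>=2](γ[c; MIN(a)→b](S)) → 2
  R → 6
  (σ[c>=2](γ[c; MIN(a)→b](S)) ⋈[c=d] R) → 2

E1 and E2 produce the same multiset:
c | b | w | x | d
5 | 6 | q | r | 5
5 | 6 | r | t | 5

yes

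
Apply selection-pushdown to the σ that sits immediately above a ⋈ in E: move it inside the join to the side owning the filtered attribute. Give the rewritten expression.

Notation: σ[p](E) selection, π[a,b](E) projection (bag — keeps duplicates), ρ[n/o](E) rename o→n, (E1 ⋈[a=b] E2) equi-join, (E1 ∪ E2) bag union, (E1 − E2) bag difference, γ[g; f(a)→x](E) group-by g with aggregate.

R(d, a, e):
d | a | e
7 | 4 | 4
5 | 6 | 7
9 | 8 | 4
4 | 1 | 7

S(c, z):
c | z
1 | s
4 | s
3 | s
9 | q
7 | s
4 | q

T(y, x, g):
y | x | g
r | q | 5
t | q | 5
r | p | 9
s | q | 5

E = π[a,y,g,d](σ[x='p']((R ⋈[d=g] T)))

σ filters on x, owned by the right side.
E' = π[a,y,g,d]((R ⋈[d=g] σ[x='p'](T)))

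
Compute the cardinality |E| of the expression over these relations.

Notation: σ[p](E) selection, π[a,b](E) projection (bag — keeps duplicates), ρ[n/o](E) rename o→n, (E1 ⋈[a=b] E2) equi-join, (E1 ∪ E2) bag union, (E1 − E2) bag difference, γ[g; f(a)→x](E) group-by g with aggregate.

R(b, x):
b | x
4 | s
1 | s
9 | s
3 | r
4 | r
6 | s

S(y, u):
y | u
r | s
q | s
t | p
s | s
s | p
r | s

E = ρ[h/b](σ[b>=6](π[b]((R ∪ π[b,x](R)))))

Row counts bottom-up:
  R → 6
  R → 6
  π[b,x](R) → 6
  (R ∪ π[b,x](R)) → 12
  π[b]((R ∪ π[b,x](R))) → 12
  σ[b>=6](π[b]((R ∪ π[b,x](R)))) → 4
  ρ[h/b](σ[b>=6](π[b]((R ∪ π[b,x](R))))) → 4

|E| = 4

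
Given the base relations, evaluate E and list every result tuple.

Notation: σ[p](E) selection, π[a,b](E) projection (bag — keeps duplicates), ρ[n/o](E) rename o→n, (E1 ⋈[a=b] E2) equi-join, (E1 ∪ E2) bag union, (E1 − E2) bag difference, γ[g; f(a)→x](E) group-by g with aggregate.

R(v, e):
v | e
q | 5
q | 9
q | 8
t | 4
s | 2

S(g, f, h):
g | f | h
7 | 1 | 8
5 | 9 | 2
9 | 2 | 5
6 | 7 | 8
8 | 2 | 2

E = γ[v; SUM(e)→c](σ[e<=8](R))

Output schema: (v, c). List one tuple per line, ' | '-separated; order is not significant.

Per-node cardinality:
  R → 5
  σ[e<=8](R) → 4
  γ[v; SUM(e)→c](σ[e<=8](R)) → 3

== RESULT ==
v | c
q | 13
s | 2
t | 4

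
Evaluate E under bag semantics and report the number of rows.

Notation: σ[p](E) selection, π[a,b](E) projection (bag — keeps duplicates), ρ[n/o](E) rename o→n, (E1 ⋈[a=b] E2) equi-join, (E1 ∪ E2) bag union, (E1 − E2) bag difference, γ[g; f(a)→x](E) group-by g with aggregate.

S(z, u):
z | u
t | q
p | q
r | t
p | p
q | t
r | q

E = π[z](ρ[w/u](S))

Stepwise |·|:
  S → 6
  ρ[w/u](S) → 6
  π[z](ρ[w/u](S)) → 6

|E| = 6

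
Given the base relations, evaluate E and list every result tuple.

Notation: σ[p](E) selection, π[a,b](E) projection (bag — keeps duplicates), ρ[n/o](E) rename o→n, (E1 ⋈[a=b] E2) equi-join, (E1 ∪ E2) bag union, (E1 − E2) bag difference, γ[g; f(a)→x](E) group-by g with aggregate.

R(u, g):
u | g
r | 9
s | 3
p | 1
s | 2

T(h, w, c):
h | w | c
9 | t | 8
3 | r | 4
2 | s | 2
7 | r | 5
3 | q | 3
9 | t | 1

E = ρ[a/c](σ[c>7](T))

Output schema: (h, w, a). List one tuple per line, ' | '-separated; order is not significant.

Subexpression sizes:
  T → 6
  σ[c>7](T) → 1
  ρ[a/c](σ[c>7](T)) → 1

== RESULT ==
h | w | a
9 | t | 8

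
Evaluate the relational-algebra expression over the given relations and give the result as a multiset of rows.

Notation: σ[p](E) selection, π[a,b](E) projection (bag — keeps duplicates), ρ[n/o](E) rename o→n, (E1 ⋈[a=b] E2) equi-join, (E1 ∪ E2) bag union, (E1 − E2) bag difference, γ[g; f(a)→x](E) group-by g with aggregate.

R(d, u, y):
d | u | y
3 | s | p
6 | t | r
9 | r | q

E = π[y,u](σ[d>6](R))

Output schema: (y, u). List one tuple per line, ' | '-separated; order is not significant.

Row counts bottom-up:
  R → 3
  σ[d>6](R) → 1
  π[y,u](σ[d>6](R)) → 1

== RESULT ==
y | u
q | r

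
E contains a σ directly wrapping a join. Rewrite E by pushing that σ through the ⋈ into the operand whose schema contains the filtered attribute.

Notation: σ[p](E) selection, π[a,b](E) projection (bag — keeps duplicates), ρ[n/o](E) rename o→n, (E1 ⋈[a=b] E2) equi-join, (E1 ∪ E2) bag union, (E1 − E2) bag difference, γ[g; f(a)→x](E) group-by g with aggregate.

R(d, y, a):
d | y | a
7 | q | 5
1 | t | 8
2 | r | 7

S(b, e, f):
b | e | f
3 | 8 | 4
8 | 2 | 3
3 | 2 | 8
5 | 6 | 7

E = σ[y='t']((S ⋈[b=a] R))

σ filters on y, owned by the right side.
E' = (S ⋈[b=a] σ[y='t'](R))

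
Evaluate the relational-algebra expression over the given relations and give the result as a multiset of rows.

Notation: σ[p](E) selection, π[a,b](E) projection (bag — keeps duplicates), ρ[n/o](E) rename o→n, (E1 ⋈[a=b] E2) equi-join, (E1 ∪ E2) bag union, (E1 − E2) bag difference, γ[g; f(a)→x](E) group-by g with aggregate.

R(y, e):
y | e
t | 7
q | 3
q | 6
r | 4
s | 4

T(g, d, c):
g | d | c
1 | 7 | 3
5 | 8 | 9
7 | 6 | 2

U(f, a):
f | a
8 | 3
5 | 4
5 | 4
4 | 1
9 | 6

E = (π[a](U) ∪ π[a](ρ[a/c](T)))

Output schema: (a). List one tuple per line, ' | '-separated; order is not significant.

Subexpression sizes:
  U → 5
  π[a](U) → 5
  T → 3
  ρ[a/c](T) → 3
  π[a](ρ[a/c](T)) → 3
  (π[a](U) ∪ π[a](ρ[a/c](T))) → 8

== RESULT ==
a
1
2
3
3
4
4
6
9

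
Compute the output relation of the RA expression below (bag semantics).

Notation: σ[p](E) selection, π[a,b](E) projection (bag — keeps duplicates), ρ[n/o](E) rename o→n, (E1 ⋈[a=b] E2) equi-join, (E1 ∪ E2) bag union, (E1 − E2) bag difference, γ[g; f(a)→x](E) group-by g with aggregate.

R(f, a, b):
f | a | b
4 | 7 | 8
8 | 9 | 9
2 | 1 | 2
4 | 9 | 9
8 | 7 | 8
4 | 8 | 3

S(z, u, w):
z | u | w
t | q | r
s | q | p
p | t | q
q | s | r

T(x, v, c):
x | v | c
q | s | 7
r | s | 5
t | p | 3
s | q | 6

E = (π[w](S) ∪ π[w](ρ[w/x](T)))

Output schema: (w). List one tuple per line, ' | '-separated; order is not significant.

Per-node cardinality:
  S → 4
  π[w](S) → 4
  T → 4
  ρ[w/x](T) → 4
  π[w](ρ[w/x](T)) → 4
  (π[w](S) ∪ π[w](ρ[w/x](T))) → 8

== RESULT ==
w
p
q
q
r
r
r
s
t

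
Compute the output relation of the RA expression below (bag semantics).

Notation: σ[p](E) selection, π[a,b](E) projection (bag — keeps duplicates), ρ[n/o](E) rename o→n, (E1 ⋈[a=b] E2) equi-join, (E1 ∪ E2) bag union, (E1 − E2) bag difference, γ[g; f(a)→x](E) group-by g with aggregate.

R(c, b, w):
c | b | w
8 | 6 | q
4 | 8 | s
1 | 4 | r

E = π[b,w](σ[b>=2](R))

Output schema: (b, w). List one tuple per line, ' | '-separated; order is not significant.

Per-node cardinality:
  R → 3
  σ[b>=2](R) → 3
  π[b,w](σ[b>=2](R)) → 3

== RESULT ==
b | w
4 | r
6 | q
8 | s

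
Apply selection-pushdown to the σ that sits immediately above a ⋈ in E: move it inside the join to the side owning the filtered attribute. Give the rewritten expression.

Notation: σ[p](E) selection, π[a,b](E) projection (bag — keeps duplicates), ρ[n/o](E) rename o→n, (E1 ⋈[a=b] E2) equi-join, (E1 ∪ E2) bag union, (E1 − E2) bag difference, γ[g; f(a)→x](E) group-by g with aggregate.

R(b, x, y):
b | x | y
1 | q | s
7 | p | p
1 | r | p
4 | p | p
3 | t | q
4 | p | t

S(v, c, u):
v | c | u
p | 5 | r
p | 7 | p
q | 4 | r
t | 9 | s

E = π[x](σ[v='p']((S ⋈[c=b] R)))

σ filters on v, owned by the left side.
E' = π[x]((σ[v='p'](S) ⋈[c=b] R))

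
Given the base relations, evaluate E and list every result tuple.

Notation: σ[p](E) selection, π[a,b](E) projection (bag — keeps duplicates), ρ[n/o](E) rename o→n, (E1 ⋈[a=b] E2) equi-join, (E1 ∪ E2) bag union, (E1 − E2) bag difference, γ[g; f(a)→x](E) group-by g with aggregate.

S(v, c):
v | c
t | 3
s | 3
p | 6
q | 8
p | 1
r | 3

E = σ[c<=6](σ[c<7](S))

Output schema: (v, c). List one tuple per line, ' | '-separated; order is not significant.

Row counts bottom-up:
  S → 6
  σ[c<7](S) → 5
  σ[c<=6](σ[c<7](S)) → 5

== RESULT ==
v | c
p | 1
p | 6
r | 3
s | 3
t | 3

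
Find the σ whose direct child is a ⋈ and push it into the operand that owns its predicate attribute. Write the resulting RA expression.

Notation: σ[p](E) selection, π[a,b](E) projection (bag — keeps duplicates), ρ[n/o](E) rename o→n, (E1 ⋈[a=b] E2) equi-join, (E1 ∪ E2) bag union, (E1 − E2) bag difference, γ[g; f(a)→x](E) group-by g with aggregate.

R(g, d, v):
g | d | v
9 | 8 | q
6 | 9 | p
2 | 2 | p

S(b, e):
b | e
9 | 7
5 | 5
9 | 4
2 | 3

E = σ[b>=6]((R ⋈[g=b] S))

σ filters on b, owned by the right side.
E' = (R ⋈[g=b] σ[b>=6](S))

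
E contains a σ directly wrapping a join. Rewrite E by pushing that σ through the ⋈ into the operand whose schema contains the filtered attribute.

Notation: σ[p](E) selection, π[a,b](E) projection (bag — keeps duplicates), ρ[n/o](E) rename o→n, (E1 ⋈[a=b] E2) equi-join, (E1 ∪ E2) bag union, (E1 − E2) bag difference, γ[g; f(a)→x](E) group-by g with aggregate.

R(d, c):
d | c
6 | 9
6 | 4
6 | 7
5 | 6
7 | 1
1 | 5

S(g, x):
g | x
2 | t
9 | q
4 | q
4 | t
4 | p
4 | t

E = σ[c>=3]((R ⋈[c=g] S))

σ filters on c, owned by the left side.
E' = (σ[c>=3](R) ⋈[c=g] S)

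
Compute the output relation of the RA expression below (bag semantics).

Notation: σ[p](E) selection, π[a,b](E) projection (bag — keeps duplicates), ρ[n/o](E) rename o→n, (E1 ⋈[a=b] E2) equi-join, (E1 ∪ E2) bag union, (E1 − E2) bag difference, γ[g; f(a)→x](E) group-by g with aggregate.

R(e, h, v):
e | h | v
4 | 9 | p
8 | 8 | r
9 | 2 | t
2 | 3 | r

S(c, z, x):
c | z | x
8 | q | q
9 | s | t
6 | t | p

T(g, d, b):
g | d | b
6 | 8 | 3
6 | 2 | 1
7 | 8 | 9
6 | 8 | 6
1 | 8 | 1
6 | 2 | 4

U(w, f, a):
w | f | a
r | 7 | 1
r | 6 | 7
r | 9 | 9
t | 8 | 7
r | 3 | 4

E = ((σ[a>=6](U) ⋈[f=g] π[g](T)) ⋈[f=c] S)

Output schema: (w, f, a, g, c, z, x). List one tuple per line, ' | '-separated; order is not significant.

Stepwise |·|:
  U → 5
  σ[a>=6](U) → 3
  T → 6
  π[g](T) → 6
  (σ[a>=6](U) ⋈[f=g] π[g](T)) → 4
  S → 3
  ((σ[a>=6](U) ⋈[f=g] π[g](T)) ⋈[f=c] S) → 4

== RESULT ==
w | f | a | g | c | z | x
r | 6 | 7 | 6 | 6 | t | p
r | 6 | 7 | 6 | 6 | t | p
r | 6 | 7 | 6 | 6 | t | p
r | 6 | 7 | 6 | 6 | t | p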